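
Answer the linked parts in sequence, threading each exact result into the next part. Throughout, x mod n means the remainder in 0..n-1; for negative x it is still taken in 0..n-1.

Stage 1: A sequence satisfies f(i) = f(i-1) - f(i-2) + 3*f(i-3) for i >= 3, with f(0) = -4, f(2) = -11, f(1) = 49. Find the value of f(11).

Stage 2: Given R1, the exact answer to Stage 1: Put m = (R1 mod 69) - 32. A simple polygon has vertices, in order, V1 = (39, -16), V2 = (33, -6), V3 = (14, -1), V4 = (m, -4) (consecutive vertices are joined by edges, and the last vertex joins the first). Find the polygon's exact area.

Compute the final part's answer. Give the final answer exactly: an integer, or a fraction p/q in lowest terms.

Stage 1: f(3) = 1*(-11) - 1*(49) + 3*(-4) = -72; iterating: f(3)=-72, f(4)=86, f(5)=125, f(6)=-177, f(7)=-44, f(8)=508, f(9)=21, f(10)=-619, f(11)=884; answer 884
Stage 2: R1 = 884; m = 24; cross terms: (39*-6 - 33*-16)=294, (33*-1 - 14*-6)=51, (14*-4 - 24*-1)=-32, (24*-16 - 39*-4)=-228; twice the area = |85| = 85; area = 85/2; answer 85/2

85/2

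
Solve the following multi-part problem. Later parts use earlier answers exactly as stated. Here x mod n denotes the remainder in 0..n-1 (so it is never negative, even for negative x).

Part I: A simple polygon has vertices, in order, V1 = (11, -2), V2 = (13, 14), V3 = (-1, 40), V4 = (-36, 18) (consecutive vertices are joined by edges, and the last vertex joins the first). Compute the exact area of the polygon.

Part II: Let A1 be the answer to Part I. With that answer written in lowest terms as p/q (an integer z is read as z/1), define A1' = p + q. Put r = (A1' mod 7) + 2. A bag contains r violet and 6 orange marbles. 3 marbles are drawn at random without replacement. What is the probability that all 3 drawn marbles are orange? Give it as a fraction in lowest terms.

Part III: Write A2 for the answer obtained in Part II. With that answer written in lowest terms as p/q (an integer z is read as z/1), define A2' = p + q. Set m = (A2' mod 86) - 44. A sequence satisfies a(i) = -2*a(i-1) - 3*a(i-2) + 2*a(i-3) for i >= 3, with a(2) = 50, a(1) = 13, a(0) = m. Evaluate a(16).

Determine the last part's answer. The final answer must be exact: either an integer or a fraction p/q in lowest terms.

1098702

Part I: cross terms: (11*14 - 13*-2)=180, (13*40 - -1*14)=534, (-1*18 - -36*40)=1422, (-36*-2 - 11*18)=-126; twice the area = |2010| = 2010; area = 1005; answer 1005
Part II: A1 = 1005; threaded value p + q = 1006; r = 7; total draws C(13,3) = 286; favorable C(6,3) = 20; P = 10/143; answer 10/143
Part III: A2 = 10/143; threaded value p + q = 153; m = 23; a(3) = -2*(50) - 3*(13) + 2*(23) = -93; iterating: a(3)=-93, a(4)=62, a(5)=255, a(6)=-882, a(7)=1123, a(8)=910, a(9)=-6953, a(10)=13422, a(11)=-4165, a(12)=-45842, a(13)=131023, a(14)=-132850, a(15)=-219053, a(16)=1098702; answer 1098702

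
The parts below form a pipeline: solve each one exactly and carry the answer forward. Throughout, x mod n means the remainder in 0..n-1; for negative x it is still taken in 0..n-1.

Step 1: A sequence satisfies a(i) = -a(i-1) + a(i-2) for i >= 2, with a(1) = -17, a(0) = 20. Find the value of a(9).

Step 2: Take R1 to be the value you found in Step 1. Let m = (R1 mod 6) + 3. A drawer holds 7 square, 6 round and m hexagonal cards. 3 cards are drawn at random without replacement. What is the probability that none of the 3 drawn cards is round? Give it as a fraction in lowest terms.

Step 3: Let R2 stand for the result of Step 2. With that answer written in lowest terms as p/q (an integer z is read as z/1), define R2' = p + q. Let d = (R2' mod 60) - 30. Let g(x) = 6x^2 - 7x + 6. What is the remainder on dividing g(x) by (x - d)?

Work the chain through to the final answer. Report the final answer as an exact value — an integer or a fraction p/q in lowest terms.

Step 1: a(2) = -1*(-17) + 1*(20) = 37; iterating: a(2)=37, a(3)=-54, a(4)=91, a(5)=-145, a(6)=236, a(7)=-381, a(8)=617, a(9)=-998; answer -998
Step 2: R1 = -998; m = 7; total draws C(20,3) = 1140; favorable C(14,3) = 364; P = 91/285; answer 91/285
Step 3: R2 = 91/285; threaded value p + q = 376; d = -14; remainder = value at the root: 6*(-14)^2 - 7*(-14)^1 + 6 = (1176) + (98) + (6) = 1280; answer 1280

1280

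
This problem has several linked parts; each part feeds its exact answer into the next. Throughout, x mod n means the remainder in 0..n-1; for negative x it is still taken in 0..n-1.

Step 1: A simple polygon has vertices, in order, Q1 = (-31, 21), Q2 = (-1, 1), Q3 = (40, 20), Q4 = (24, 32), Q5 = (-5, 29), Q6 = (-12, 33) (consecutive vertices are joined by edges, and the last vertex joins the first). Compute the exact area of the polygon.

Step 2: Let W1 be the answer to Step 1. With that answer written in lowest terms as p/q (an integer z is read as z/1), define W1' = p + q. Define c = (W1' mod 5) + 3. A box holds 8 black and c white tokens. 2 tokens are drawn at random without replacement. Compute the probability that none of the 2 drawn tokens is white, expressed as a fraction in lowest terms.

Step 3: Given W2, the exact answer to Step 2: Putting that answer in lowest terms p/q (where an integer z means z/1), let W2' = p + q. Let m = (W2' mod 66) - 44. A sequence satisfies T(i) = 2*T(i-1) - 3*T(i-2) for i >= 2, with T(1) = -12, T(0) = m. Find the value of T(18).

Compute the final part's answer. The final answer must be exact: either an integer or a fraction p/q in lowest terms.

203151

Step 1: cross terms: (-31*1 - -1*21)=-10, (-1*20 - 40*1)=-60, (40*32 - 24*20)=800, (24*29 - -5*32)=856, (-5*33 - -12*29)=183, (-12*21 - -31*33)=771; twice the area = |2540| = 2540; area = 1270; answer 1270
Step 2: W1 = 1270; threaded value p + q = 1271; c = 4; total draws C(12,2) = 66; favorable C(8,2) = 28; P = 14/33; answer 14/33
Step 3: W2 = 14/33; threaded value p + q = 47; m = 3; T(2) = 2*(-12) - 3*(3) = -33; iterating: T(2)=-33, T(3)=-30, T(4)=39, T(5)=168, T(6)=219, T(7)=-66, T(8)=-789, T(9)=-1380, T(10)=-393, T(11)=3354, T(12)=7887, T(13)=5712, T(14)=-12237, T(15)=-41610, T(16)=-46509, T(17)=31812, T(18)=203151; answer 203151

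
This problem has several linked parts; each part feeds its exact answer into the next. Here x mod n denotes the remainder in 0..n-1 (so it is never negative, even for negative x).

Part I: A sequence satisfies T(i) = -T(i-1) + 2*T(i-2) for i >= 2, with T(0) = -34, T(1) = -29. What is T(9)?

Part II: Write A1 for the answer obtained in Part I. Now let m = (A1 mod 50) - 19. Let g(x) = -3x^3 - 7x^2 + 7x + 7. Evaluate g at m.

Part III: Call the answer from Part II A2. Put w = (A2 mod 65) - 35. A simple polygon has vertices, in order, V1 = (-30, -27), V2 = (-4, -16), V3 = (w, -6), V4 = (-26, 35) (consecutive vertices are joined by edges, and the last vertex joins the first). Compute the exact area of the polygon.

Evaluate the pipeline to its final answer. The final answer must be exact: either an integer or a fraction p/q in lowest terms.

1941/2

Part I: T(2) = -1*(-29) + 2*(-34) = -39; iterating: T(2)=-39, T(3)=-19, T(4)=-59, T(5)=21, T(6)=-139, T(7)=181, T(8)=-459, T(9)=821; answer 821
Part II: A1 = 821; m = 2; -3*(2)^3 - 7*(2)^2 + 7*(2)^1 + 7 = (-24) + (-28) + (14) + (7) = -31; answer -31
Part III: A2 = -31; w = -1; cross terms: (-30*-16 - -4*-27)=372, (-4*-6 - -1*-16)=8, (-1*35 - -26*-6)=-191, (-26*-27 - -30*35)=1752; twice the area = |1941| = 1941; area = 1941/2; answer 1941/2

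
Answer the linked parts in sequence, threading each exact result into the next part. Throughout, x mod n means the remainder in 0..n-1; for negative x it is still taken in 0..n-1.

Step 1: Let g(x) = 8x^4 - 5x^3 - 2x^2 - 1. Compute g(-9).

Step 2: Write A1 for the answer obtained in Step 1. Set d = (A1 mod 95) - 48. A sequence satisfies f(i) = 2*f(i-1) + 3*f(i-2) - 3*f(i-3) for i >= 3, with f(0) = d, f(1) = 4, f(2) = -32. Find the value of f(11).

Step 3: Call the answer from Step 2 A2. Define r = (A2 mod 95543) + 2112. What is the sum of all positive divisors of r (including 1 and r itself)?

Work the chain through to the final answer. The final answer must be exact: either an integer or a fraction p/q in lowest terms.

Step 1: 8*(-9)^4 - 5*(-9)^3 - 2*(-9)^2 - 1 = (52488) + (3645) + (-162) + (-1) = 55970; answer 55970
Step 2: A1 = 55970; d = -33; f(3) = 2*(-32) + 3*(4) - 3*(-33) = 47; iterating: f(3)=47, f(4)=-14, f(5)=209, f(6)=235, f(7)=1139, f(8)=2356, f(9)=7424, f(10)=18499, f(11)=52202; answer 52202
Step 3: A2 = 52202; r = 54314; 54314 = 2 * 13 * 2089; sigma = (1 + 2) * (1 + 13) * (1 + 2089) = 3 * 14 * 2090 = 87780; answer 87780

87780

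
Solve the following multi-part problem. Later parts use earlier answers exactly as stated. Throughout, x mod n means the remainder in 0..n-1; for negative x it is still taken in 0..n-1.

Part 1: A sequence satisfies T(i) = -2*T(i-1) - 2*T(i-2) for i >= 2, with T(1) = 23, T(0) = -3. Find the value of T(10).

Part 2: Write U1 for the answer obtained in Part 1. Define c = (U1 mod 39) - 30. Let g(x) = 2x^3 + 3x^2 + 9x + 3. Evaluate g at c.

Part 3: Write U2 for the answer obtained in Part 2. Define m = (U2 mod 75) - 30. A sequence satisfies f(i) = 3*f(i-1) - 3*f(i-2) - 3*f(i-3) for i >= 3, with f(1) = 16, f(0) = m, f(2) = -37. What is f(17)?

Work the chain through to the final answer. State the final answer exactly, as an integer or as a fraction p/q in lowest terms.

6710688

Part 1: T(2) = -2*(23) - 2*(-3) = -40; iterating: T(2)=-40, T(3)=34, T(4)=12, T(5)=-92, T(6)=160, T(7)=-136, T(8)=-48, T(9)=368, T(10)=-640; answer -640
Part 2: U1 = -640; c = -7; 2*(-7)^3 + 3*(-7)^2 + 9*(-7)^1 + 3 = (-686) + (147) + (-63) + (3) = -599; answer -599
Part 3: U2 = -599; m = -29; f(3) = 3*(-37) - 3*(16) - 3*(-29) = -72; iterating: f(3)=-72, f(4)=-153, f(5)=-132, f(6)=279, f(7)=1692, f(8)=4635, f(9)=7992, f(10)=4995, f(11)=-22896, f(12)=-107649, f(13)=-269244, f(14)=-416097, f(15)=-117612, f(16)=1703187, f(17)=6710688; answer 6710688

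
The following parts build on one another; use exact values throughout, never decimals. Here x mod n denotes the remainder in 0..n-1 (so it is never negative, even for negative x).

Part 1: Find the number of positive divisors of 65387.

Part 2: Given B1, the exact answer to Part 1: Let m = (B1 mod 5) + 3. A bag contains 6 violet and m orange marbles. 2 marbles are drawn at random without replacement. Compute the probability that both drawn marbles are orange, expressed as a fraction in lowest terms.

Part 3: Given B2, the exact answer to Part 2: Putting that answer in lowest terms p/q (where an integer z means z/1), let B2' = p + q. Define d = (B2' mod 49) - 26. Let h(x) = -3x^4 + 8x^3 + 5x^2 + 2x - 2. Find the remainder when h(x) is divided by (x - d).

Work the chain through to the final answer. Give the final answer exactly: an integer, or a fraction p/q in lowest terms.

Part 1: 65387 = 7 * 9341; number of divisors = (1+1) * (1+1) = 4; answer 4
Part 2: B1 = 4; m = 7; total draws C(13,2) = 78; favorable C(7,2) = 21; P = 7/26; answer 7/26
Part 3: B2 = 7/26; threaded value p + q = 33; d = 7; remainder = value at the root: -3*(7)^4 + 8*(7)^3 + 5*(7)^2 + 2*(7)^1 - 2 = (-7203) + (2744) + (245) + (14) + (-2) = -4202; answer -4202

-4202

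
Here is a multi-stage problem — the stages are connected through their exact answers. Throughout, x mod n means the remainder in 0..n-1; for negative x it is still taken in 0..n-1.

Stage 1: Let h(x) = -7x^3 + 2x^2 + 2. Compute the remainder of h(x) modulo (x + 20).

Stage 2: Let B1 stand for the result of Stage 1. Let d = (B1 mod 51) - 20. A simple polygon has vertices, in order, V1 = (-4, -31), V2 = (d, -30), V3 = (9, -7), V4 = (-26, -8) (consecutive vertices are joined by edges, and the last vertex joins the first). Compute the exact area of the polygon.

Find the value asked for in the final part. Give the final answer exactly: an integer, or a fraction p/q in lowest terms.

683

Stage 1: remainder = value at the root: -7*(-20)^3 + 2*(-20)^2 + 2 = (56000) + (800) + (2) = 56802; answer 56802
Stage 2: B1 = 56802; d = 19; cross terms: (-4*-30 - 19*-31)=709, (19*-7 - 9*-30)=137, (9*-8 - -26*-7)=-254, (-26*-31 - -4*-8)=774; twice the area = |1366| = 1366; area = 683; answer 683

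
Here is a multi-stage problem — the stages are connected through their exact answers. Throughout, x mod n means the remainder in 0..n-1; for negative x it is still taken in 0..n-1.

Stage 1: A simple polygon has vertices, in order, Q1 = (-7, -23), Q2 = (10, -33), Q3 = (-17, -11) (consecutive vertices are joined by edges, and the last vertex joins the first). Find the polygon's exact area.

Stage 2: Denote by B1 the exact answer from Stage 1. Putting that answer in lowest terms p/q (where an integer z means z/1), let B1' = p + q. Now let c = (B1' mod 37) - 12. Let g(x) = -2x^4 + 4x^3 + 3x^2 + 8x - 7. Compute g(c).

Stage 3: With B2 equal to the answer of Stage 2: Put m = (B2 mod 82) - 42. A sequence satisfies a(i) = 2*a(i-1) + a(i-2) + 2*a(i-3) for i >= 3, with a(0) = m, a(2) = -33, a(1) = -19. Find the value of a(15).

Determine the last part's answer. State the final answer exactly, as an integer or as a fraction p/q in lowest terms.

Stage 1: cross terms: (-7*-33 - 10*-23)=461, (10*-11 - -17*-33)=-671, (-17*-23 - -7*-11)=314; twice the area = |104| = 104; area = 52; answer 52
Stage 2: B1 = 52; threaded value p + q = 53; c = 4; -2*(4)^4 + 4*(4)^3 + 3*(4)^2 + 8*(4)^1 - 7 = (-512) + (256) + (48) + (32) + (-7) = -183; answer -183
Stage 3: B2 = -183; m = 21; a(3) = 2*(-33) + 1*(-19) + 2*(21) = -43; iterating: a(3)=-43, a(4)=-157, a(5)=-423, a(6)=-1089, a(7)=-2915, a(8)=-7765, a(9)=-20623, a(10)=-54841, a(11)=-145835, a(12)=-387757, a(13)=-1031031, a(14)=-2741489, a(15)=-7289523; answer -7289523

-7289523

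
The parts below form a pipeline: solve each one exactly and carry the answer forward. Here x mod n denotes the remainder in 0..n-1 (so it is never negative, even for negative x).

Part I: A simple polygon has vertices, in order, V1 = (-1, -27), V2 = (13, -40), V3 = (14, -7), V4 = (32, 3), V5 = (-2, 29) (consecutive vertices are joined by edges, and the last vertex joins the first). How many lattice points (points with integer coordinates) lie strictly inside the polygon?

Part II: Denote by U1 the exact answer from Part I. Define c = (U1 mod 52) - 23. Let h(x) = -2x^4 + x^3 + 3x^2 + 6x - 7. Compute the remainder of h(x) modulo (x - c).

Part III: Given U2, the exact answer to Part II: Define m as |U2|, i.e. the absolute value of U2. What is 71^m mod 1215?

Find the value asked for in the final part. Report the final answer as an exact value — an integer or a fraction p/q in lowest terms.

341

Part I: cross terms: (-1*-40 - 13*-27)=391, (13*-7 - 14*-40)=469, (14*3 - 32*-7)=266, (32*29 - -2*3)=934, (-2*-27 - -1*29)=83; twice the area = |2143| = 2143; area = 2143/2; boundary points = 1 + 1 + 2 + 2 + 1 = 7; strictly interior points = area - boundary/2 + 1 = 1069; answer 1069
Part II: U1 = 1069; c = 6; remainder = value at the root: -2*(6)^4 + 1*(6)^3 + 3*(6)^2 + 6*(6)^1 - 7 = (-2592) + (216) + (108) + (36) + (-7) = -2239; answer -2239
Part III: U2 = -2239; m = 2239; squarings mod 1215: 71^1=71, 71^2=181, 71^4=1171, 71^8=721, 71^16=1036, 71^32=451, 71^64=496, 71^128=586, 71^256=766, 71^512=1126, 71^1024=631, 71^2048=856; 71^2239 = 71^1 * 71^2 * 71^4 * 71^8 * 71^16 * 71^32 * 71^128 * 71^2048 = 341 (mod 1215); answer 341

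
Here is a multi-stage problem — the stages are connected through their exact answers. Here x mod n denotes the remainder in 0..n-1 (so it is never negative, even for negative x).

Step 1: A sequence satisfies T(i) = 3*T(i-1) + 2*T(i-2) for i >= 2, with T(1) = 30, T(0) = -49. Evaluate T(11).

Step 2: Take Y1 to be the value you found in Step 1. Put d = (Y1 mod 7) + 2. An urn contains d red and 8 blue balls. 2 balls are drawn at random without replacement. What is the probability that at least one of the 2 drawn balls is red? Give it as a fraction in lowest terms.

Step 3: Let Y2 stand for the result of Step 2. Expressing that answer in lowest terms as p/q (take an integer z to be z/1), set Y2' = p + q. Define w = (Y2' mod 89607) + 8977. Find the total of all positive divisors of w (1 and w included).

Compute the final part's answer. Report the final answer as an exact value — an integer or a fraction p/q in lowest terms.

12008

Step 1: T(2) = 3*(30) + 2*(-49) = -8; iterating: T(2)=-8, T(3)=36, T(4)=92, T(5)=348, T(6)=1228, T(7)=4380, T(8)=15596, T(9)=55548, T(10)=197836, T(11)=704604; answer 704604
Step 2: Y1 = 704604; d = 7; total draws C(15,2) = 105; complement C(8,2) = 28; favorable 105 - 28 = 77; P = 11/15; answer 11/15
Step 3: Y2 = 11/15; threaded value p + q = 26; w = 9003; 9003 = 3 * 3001; sigma = (1 + 3) * (1 + 3001) = 4 * 3002 = 12008; answer 12008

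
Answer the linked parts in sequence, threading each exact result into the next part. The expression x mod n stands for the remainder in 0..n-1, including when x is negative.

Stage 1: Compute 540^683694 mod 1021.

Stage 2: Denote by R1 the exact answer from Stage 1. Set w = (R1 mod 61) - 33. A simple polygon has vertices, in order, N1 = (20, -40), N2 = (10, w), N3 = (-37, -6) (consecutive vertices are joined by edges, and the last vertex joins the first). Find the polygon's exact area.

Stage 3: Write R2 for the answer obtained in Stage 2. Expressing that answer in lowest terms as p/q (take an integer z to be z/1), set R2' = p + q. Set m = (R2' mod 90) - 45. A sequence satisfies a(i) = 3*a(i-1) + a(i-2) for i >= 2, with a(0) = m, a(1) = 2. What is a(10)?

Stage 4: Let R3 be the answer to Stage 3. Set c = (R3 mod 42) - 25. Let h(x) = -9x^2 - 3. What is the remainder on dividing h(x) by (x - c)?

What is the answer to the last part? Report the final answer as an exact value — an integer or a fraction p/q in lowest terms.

-4764

Stage 1: squarings mod 1021: 540^1=540, 540^2=615, 540^4=455, 540^8=783, 540^16=489, 540^32=207, 540^64=988, 540^128=68, 540^256=540, 540^512=615, 540^1024=455, 540^2048=783, 540^4096=489, 540^8192=207, 540^16384=988, 540^32768=68, 540^65536=540, 540^131072=615, 540^262144=455, 540^524288=783; 540^683694 = 540^2 * 540^4 * 540^8 * 540^32 * 540^128 * 540^512 * 540^1024 * 540^2048 * 540^8192 * 540^16384 * 540^131072 * 540^524288 = 147 (mod 1021); answer 147
Stage 2: R1 = 147; w = -8; cross terms: (20*-8 - 10*-40)=240, (10*-6 - -37*-8)=-356, (-37*-40 - 20*-6)=1600; twice the area = |1484| = 1484; area = 742; answer 742
Stage 3: R2 = 742; threaded value p + q = 743; m = -22; a(2) = 3*(2) + 1*(-22) = -16; iterating: a(2)=-16, a(3)=-46, a(4)=-154, a(5)=-508, a(6)=-1678, a(7)=-5542, a(8)=-18304, a(9)=-60454, a(10)=-199666; answer -199666
Stage 4: R3 = -199666; c = -23; remainder = value at the root: -9*(-23)^2 - 3 = (-4761) + (-3) = -4764; answer -4764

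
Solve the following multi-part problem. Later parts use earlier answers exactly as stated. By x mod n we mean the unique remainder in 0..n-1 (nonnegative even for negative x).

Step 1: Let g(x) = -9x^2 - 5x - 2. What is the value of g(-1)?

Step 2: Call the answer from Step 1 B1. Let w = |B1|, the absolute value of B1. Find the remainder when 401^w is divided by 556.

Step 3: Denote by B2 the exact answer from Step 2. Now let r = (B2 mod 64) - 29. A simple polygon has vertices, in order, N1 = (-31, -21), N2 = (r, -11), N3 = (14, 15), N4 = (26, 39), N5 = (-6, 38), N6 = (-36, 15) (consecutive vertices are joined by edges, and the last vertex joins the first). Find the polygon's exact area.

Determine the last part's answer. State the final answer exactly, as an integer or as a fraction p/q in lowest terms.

Step 1: -9*(-1)^2 - 5*(-1)^1 - 2 = (-9) + (5) + (-2) = -6; answer -6
Step 2: B1 = -6; w = 6; squarings mod 556: 401^1=401, 401^2=117, 401^4=345; 401^6 = 401^2 * 401^4 = 333 (mod 556); answer 333
Step 3: B2 = 333; r = -16; cross terms: (-31*-11 - -16*-21)=5, (-16*15 - 14*-11)=-86, (14*39 - 26*15)=156, (26*38 - -6*39)=1222, (-6*15 - -36*38)=1278, (-36*-21 - -31*15)=1221; twice the area = |3796| = 3796; area = 1898; answer 1898

1898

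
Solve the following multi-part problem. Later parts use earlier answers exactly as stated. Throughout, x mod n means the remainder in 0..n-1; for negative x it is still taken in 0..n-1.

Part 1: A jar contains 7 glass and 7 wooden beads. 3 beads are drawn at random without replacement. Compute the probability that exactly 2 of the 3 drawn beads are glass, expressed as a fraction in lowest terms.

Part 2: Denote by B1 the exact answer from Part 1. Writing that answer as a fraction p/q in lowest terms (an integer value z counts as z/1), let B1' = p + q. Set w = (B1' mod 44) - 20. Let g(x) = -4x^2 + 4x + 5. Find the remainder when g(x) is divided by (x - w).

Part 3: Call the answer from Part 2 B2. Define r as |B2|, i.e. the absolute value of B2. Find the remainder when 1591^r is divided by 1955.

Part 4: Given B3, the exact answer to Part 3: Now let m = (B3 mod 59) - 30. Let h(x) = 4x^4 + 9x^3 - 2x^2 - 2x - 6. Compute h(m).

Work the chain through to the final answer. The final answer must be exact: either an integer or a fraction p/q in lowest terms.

Part 1: total draws C(14,3) = 364; favorable C(7,2)*C(7,1) = 147; P = 21/52; answer 21/52
Part 2: B1 = 21/52; threaded value p + q = 73; w = 9; remainder = value at the root: -4*(9)^2 + 4*(9)^1 + 5 = (-324) + (36) + (5) = -283; answer -283
Part 3: B2 = -283; r = 283; squarings mod 1955: 1591^1=1591, 1591^2=1511, 1591^4=1636, 1591^8=101, 1591^16=426, 1591^32=1616, 1591^64=1531, 1591^128=1871, 1591^256=1191; 1591^283 = 1591^1 * 1591^2 * 1591^8 * 1591^16 * 1591^256 = 1941 (mod 1955); answer 1941
Part 4: B3 = 1941; m = 23; 4*(23)^4 + 9*(23)^3 - 2*(23)^2 - 2*(23)^1 - 6 = (1119364) + (109503) + (-1058) + (-46) + (-6) = 1227757; answer 1227757

1227757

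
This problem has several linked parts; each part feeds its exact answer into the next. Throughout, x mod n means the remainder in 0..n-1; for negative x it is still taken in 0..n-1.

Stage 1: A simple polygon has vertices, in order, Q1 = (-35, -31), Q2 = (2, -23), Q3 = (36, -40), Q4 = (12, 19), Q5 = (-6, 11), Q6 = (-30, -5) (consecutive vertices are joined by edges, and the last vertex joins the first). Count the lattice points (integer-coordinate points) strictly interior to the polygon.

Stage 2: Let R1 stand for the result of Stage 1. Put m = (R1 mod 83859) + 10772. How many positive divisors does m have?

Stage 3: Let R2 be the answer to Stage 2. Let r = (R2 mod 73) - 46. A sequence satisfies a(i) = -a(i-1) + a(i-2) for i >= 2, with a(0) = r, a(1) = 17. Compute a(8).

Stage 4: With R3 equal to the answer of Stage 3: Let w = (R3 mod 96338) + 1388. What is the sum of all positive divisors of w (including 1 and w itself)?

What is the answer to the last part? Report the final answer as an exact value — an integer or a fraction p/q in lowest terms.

Stage 1: cross terms: (-35*-23 - 2*-31)=867, (2*-40 - 36*-23)=748, (36*19 - 12*-40)=1164, (12*11 - -6*19)=246, (-6*-5 - -30*11)=360, (-30*-31 - -35*-5)=755; twice the area = |4140| = 4140; area = 2070; boundary points = 1 + 17 + 1 + 2 + 8 + 1 = 30; strictly interior points = area - boundary/2 + 1 = 2056; answer 2056
Stage 2: R1 = 2056; m = 12828; 12828 = 2^2 * 3 * 1069; number of divisors = (2+1) * (1+1) * (1+1) = 12; answer 12
Stage 3: R2 = 12; r = -34; a(2) = -1*(17) + 1*(-34) = -51; iterating: a(2)=-51, a(3)=68, a(4)=-119, a(5)=187, a(6)=-306, a(7)=493, a(8)=-799; answer -799
Stage 4: R3 = -799; w = 96927; 96927 = 3 * 32309; sigma = (1 + 3) * (1 + 32309) = 4 * 32310 = 129240; answer 129240

129240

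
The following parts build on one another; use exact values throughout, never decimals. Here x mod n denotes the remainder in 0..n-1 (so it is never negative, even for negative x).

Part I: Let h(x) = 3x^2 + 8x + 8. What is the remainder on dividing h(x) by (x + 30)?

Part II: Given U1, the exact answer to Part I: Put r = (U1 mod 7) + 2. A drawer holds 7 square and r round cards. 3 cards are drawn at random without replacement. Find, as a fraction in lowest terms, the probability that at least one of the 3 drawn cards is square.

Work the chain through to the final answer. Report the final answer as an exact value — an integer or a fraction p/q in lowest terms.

Part I: remainder = value at the root: 3*(-30)^2 + 8*(-30)^1 + 8 = (2700) + (-240) + (8) = 2468; answer 2468
Part II: U1 = 2468; r = 6; total draws C(13,3) = 286; complement C(6,3) = 20; favorable 286 - 20 = 266; P = 133/143; answer 133/143

133/143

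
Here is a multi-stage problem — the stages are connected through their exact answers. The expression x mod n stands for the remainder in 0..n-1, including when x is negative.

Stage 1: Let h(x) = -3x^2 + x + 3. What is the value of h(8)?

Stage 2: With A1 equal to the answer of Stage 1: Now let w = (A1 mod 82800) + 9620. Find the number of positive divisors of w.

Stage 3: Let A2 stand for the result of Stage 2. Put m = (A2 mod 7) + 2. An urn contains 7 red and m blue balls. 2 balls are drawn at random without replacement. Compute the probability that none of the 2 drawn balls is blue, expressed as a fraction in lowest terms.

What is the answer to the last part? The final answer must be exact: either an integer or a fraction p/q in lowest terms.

7/26

Stage 1: -3*(8)^2 + 1*(8)^1 + 3 = (-192) + (8) + (3) = -181; answer -181
Stage 2: A1 = -181; w = 92239; 92239 = 7 * 13177; number of divisors = (1+1) * (1+1) = 4; answer 4
Stage 3: A2 = 4; m = 6; total draws C(13,2) = 78; favorable C(7,2) = 21; P = 7/26; answer 7/26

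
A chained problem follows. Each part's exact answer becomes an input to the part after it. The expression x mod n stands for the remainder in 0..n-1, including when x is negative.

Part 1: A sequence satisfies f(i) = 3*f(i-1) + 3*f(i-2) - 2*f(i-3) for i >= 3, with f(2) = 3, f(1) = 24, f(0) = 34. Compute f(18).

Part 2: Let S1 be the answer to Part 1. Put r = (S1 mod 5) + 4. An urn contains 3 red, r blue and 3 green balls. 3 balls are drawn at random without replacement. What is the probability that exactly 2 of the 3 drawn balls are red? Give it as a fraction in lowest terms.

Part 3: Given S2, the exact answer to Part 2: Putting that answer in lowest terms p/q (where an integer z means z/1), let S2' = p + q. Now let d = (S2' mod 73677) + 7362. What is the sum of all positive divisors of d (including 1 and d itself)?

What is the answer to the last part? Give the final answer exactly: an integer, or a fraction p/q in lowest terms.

Part 1: f(3) = 3*(3) + 3*(24) - 2*(34) = 13; iterating: f(3)=13, f(4)=0, f(5)=33, f(6)=73, f(7)=318, f(8)=1107, f(9)=4129, f(10)=15072, f(11)=55389, f(12)=203125, f(13)=745398, f(14)=2734791, f(15)=10034317, f(16)=36816528, f(17)=135082953, f(18)=495629809; answer 495629809
Part 2: S1 = 495629809; r = 8; total draws C(14,3) = 364; favorable C(3,2)*C(11,1) = 33; P = 33/364; answer 33/364
Part 3: S2 = 33/364; threaded value p + q = 397; d = 7759; 7759 is prime, so its only divisors are 1 and 7759; sigma = 1 + 7759 = 7760; answer 7760

7760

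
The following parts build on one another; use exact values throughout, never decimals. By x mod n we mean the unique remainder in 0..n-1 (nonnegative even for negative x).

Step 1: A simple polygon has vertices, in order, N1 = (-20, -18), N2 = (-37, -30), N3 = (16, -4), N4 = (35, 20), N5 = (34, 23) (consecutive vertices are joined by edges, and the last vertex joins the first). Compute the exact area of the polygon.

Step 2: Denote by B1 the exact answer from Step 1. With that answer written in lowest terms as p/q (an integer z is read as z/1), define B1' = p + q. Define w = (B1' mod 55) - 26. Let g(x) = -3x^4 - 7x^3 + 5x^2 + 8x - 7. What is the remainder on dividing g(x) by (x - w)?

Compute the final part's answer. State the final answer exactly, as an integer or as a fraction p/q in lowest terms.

Step 1: cross terms: (-20*-30 - -37*-18)=-66, (-37*-4 - 16*-30)=628, (16*20 - 35*-4)=460, (35*23 - 34*20)=125, (34*-18 - -20*23)=-152; twice the area = |995| = 995; area = 995/2; answer 995/2
Step 2: B1 = 995/2; threaded value p + q = 997; w = -19; remainder = value at the root: -3*(-19)^4 - 7*(-19)^3 + 5*(-19)^2 + 8*(-19)^1 - 7 = (-390963) + (48013) + (1805) + (-152) + (-7) = -341304; answer -341304

-341304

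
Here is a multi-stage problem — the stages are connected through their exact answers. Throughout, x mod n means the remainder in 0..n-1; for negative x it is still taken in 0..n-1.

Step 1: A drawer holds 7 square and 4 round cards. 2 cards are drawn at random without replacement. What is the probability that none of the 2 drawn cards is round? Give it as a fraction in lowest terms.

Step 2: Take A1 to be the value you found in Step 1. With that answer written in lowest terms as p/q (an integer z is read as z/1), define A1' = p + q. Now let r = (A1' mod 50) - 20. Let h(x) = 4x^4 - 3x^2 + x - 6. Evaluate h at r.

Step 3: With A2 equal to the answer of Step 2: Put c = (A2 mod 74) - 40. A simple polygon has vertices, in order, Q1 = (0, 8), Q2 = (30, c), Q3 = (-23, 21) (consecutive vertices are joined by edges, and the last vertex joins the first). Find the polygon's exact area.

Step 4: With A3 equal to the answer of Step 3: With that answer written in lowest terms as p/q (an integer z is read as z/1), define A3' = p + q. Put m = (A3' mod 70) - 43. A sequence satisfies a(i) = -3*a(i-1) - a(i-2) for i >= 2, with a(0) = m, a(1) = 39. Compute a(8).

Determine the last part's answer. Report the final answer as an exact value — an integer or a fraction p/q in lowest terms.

-26052

Step 1: total draws C(11,2) = 55; favorable C(7,2) = 21; P = 21/55; answer 21/55
Step 2: A1 = 21/55; threaded value p + q = 76; r = 6; 4*(6)^4 - 3*(6)^2 + 1*(6)^1 - 6 = (5184) + (-108) + (6) + (-6) = 5076; answer 5076
Step 3: A2 = 5076; c = 4; cross terms: (0*4 - 30*8)=-240, (30*21 - -23*4)=722, (-23*8 - 0*21)=-184; twice the area = |298| = 298; area = 149; answer 149
Step 4: A3 = 149; threaded value p + q = 150; m = -33; a(2) = -3*(39) - 1*(-33) = -84; iterating: a(2)=-84, a(3)=213, a(4)=-555, a(5)=1452, a(6)=-3801, a(7)=9951, a(8)=-26052; answer -26052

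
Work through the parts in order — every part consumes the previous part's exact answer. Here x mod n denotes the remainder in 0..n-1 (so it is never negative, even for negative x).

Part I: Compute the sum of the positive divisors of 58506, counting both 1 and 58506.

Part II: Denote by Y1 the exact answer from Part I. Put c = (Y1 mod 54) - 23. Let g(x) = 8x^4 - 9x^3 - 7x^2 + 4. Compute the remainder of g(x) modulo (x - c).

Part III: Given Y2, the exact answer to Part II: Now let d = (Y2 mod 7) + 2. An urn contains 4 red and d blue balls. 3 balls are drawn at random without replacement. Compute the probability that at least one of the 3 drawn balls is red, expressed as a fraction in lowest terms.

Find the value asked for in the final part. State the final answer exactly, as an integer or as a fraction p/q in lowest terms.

5/6

Part I: 58506 = 2 * 3 * 7^2 * 199; sigma = (1 + 2) * (1 + 3) * (1 + 7 + 49) * (1 + 199) = 3 * 4 * 57 * 200 = 136800; answer 136800
Part II: Y1 = 136800; c = -5; remainder = value at the root: 8*(-5)^4 - 9*(-5)^3 - 7*(-5)^2 + 4 = (5000) + (1125) + (-175) + (4) = 5954; answer 5954
Part III: Y2 = 5954; d = 6; total draws C(10,3) = 120; complement C(6,3) = 20; favorable 120 - 20 = 100; P = 5/6; answer 5/6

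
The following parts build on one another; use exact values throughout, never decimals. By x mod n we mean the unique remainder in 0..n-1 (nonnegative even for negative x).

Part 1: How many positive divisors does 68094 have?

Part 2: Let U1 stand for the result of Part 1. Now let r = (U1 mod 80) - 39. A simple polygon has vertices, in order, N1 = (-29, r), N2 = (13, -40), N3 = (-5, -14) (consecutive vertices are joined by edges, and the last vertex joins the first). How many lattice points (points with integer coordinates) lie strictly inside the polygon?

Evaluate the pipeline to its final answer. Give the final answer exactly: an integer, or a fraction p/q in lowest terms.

Part 1: 68094 = 2 * 3^3 * 13 * 97; number of divisors = (1+1) * (3+1) * (1+1) * (1+1) = 32; answer 32
Part 2: U1 = 32; r = -7; cross terms: (-29*-40 - 13*-7)=1251, (13*-14 - -5*-40)=-382, (-5*-7 - -29*-14)=-371; twice the area = |498| = 498; area = 249; boundary points = 3 + 2 + 1 = 6; strictly interior points = area - boundary/2 + 1 = 247; answer 247

247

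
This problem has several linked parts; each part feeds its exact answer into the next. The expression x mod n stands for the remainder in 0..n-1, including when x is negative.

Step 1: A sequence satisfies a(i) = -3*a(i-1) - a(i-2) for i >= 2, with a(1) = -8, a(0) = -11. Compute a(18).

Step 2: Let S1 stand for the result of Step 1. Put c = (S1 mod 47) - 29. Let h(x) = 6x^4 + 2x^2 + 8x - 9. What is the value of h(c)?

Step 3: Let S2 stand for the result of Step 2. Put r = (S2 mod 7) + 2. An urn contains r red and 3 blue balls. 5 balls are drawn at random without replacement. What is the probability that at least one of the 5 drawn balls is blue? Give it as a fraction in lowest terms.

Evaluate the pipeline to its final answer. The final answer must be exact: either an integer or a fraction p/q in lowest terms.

Step 1: a(2) = -3*(-8) - 1*(-11) = 35; iterating: a(2)=35, a(3)=-97, a(4)=256, a(5)=-671, a(6)=1757, a(7)=-4600, a(8)=12043, a(9)=-31529, a(10)=82544, a(11)=-216103, a(12)=565765, a(13)=-1481192, a(14)=3877811, a(15)=-10152241, a(16)=26578912, a(17)=-69584495, a(18)=182174573; answer 182174573
Step 2: S1 = 182174573; c = 6; 6*(6)^4 + 2*(6)^2 + 8*(6)^1 - 9 = (7776) + (72) + (48) + (-9) = 7887; answer 7887
Step 3: S2 = 7887; r = 7; total draws C(10,5) = 252; complement C(7,5) = 21; favorable 252 - 21 = 231; P = 11/12; answer 11/12

11/12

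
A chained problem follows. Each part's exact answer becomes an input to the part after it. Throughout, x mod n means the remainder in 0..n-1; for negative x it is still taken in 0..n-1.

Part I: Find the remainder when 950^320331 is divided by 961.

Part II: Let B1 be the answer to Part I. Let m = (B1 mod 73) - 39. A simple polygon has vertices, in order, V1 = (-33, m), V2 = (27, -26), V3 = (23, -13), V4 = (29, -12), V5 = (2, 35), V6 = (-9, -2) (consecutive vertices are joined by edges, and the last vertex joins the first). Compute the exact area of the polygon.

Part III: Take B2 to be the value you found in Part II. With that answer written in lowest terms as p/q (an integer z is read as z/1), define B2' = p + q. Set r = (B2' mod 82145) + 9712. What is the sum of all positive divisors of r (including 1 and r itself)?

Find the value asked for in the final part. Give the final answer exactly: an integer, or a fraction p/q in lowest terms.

Part I: squarings mod 961: 950^1=950, 950^2=121, 950^4=226, 950^8=143, 950^16=268, 950^32=710, 950^64=536, 950^128=918, 950^256=888, 950^512=524, 950^1024=691, 950^2048=825, 950^4096=237, 950^8192=431, 950^16384=288, 950^32768=298, 950^65536=392, 950^131072=865, 950^262144=567; 950^320331 = 950^1 * 950^2 * 950^8 * 950^64 * 950^256 * 950^512 * 950^8192 * 950^16384 * 950^32768 * 950^262144 = 407 (mod 961); answer 407
Part II: B1 = 407; m = 3; cross terms: (-33*-26 - 27*3)=777, (27*-13 - 23*-26)=247, (23*-12 - 29*-13)=101, (29*35 - 2*-12)=1039, (2*-2 - -9*35)=311, (-9*3 - -33*-2)=-93; twice the area = |2382| = 2382; area = 1191; answer 1191
Part III: B2 = 1191; threaded value p + q = 1192; r = 10904; 10904 = 2^3 * 29 * 47; sigma = (1 + 2 + 4 + 8) * (1 + 29) * (1 + 47) = 15 * 30 * 48 = 21600; answer 21600

21600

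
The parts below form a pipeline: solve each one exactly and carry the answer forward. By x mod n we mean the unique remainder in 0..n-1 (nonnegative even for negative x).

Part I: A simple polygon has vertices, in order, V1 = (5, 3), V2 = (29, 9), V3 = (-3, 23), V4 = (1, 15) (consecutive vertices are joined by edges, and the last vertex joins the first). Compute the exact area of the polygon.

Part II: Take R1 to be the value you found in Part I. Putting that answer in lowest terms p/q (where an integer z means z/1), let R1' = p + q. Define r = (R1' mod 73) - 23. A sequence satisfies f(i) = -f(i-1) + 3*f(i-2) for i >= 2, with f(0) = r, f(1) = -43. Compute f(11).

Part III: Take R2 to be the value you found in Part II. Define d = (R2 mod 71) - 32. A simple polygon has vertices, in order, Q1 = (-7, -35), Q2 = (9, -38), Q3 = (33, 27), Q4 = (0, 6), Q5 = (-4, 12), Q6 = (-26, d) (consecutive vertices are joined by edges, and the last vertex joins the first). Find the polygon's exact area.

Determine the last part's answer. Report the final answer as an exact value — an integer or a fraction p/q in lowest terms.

1767

Part I: cross terms: (5*9 - 29*3)=-42, (29*23 - -3*9)=694, (-3*15 - 1*23)=-68, (1*3 - 5*15)=-72; twice the area = |512| = 512; area = 256; answer 256
Part II: R1 = 256; threaded value p + q = 257; r = 15; f(2) = -1*(-43) + 3*(15) = 88; iterating: f(2)=88, f(3)=-217, f(4)=481, f(5)=-1132, f(6)=2575, f(7)=-5971, f(8)=13696, f(9)=-31609, f(10)=72697, f(11)=-167524; answer -167524
Part III: R2 = -167524; d = 4; cross terms: (-7*-38 - 9*-35)=581, (9*27 - 33*-38)=1497, (33*6 - 0*27)=198, (0*12 - -4*6)=24, (-4*4 - -26*12)=296, (-26*-35 - -7*4)=938; twice the area = |3534| = 3534; area = 1767; answer 1767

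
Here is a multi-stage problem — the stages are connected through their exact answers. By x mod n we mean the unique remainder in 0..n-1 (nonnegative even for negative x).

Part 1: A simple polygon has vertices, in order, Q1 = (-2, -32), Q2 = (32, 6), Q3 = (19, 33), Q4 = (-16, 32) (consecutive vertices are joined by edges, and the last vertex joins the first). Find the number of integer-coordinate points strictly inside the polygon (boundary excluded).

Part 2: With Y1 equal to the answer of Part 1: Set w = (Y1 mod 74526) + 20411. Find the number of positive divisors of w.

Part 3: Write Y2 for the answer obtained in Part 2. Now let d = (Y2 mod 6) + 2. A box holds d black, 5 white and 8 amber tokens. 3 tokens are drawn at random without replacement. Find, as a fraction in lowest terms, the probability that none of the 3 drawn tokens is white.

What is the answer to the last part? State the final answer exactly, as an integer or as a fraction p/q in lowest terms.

Part 1: cross terms: (-2*6 - 32*-32)=1012, (32*33 - 19*6)=942, (19*32 - -16*33)=1136, (-16*-32 - -2*32)=576; twice the area = |3666| = 3666; area = 1833; boundary points = 2 + 1 + 1 + 2 = 6; strictly interior points = area - boundary/2 + 1 = 1831; answer 1831
Part 2: Y1 = 1831; w = 22242; 22242 = 2 * 3 * 11 * 337; number of divisors = (1+1) * (1+1) * (1+1) * (1+1) = 16; answer 16
Part 3: Y2 = 16; d = 6; total draws C(19,3) = 969; favorable C(14,3) = 364; P = 364/969; answer 364/969

364/969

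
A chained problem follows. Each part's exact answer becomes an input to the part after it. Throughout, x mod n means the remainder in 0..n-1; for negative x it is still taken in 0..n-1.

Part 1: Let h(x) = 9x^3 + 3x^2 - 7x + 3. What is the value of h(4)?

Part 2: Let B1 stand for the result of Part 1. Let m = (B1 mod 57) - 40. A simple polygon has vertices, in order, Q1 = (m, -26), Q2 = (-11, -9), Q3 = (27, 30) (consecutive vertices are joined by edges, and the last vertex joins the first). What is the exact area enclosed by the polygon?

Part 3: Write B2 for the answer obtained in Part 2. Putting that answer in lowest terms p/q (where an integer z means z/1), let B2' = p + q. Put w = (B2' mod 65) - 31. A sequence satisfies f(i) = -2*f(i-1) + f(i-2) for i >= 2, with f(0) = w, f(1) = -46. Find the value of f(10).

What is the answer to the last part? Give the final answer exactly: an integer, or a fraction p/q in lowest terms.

141893

Part 1: 9*(4)^3 + 3*(4)^2 - 7*(4)^1 + 3 = (576) + (48) + (-28) + (3) = 599; answer 599
Part 2: B1 = 599; m = -11; cross terms: (-11*-9 - -11*-26)=-187, (-11*30 - 27*-9)=-87, (27*-26 - -11*30)=-372; twice the area = |-646| = 646; area = 323; answer 323
Part 3: B2 = 323; threaded value p + q = 324; w = 33; f(2) = -2*(-46) + 1*(33) = 125; iterating: f(2)=125, f(3)=-296, f(4)=717, f(5)=-1730, f(6)=4177, f(7)=-10084, f(8)=24345, f(9)=-58774, f(10)=141893; answer 141893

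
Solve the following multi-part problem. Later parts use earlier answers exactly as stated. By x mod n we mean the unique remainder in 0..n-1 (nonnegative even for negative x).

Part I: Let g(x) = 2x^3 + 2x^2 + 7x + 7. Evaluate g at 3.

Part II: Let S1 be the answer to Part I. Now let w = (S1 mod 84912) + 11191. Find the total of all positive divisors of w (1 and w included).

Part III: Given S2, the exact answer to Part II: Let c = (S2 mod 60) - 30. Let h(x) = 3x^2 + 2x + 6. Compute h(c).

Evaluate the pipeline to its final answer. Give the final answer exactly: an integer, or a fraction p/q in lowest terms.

Part I: 2*(3)^3 + 2*(3)^2 + 7*(3)^1 + 7 = (54) + (18) + (21) + (7) = 100; answer 100
Part II: S1 = 100; w = 11291; 11291 = 7 * 1613; sigma = (1 + 7) * (1 + 1613) = 8 * 1614 = 12912; answer 12912
Part III: S2 = 12912; c = -18; 3*(-18)^2 + 2*(-18)^1 + 6 = (972) + (-36) + (6) = 942; answer 942

942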